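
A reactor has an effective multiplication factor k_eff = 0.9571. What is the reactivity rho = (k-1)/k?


rho = (k_eff - 1) / k_eff
rho = (0.9571 - 1) / 0.9571
rho = -0.044823

-0.044823


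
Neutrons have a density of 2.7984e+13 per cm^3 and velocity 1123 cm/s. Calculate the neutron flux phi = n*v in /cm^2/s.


phi = n * v
phi = 2.7984e+13 * 1123
phi = 3.1426e+16 /cm^2/s

3.1426e+16


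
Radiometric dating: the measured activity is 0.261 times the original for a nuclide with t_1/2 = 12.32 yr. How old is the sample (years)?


lambda = ln(2) / t_half = ln(2) / 12.32 = 0.05626195 /yr
t = -ln(A/A0) / lambda
t = -ln(0.261) / 0.05626195
t = 23.875 yr

23.875


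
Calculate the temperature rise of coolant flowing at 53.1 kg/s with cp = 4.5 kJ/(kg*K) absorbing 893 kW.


dT = Q / (m_dot * cp)
dT = 893 / (53.1 * 4.5)
dT = 3.7372 C

3.7372


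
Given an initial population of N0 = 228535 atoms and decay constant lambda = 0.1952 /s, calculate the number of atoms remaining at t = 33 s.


N = N0 * exp(-lambda * t)
N = 228535 * exp(-0.1952 * 33)
N = 364.25

364.25


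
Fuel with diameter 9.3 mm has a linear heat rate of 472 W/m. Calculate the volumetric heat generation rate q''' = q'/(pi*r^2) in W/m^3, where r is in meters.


r = D / 2 / 1000 = 9.3 / 2 / 1000 = 0.00465 m
q''' = q' / (pi * r^2)
q''' = 472 / (pi * 0.00465^2)
q''' = 6.9484e+06 W/m^3

6.9484e+06


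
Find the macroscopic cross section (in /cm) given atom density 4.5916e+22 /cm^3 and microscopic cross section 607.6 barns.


Sigma = N * sigma_barns * 1e-24
Sigma = 4.5916e+22 * 607.6 * 1e-24
Sigma = 27.899 /cm

27.899


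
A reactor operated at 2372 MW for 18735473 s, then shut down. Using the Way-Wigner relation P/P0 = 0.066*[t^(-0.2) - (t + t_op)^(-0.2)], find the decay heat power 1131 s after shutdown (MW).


P/P0 = 0.066 * [t^(-0.2) - (t + t_op)^(-0.2)]
P/P0 = 0.066 * [1131^(-0.2) - (1131 + 18735473)^(-0.2)]
P/P0 = 0.066 * [0.2450798 - 0.03511251] = 0.01385784
P = 2372 * 0.01385784 = 32.871 MW

32.871


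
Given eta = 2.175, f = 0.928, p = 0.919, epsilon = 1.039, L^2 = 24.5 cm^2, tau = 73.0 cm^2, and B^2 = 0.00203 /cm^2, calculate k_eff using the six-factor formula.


k_inf = eta*f*p*eps = 2.175*0.928*0.919*1.039 = 1.927251
P_TNL = 1/(1 + L^2*B^2) = 1/(1 + 24.5*0.00203) = 0.9526214
P_FNL = exp(-B^2*tau) = exp(-0.00203*73.0) = 0.8622673
k_eff = k_inf * P_TNL * P_FNL = 1.927251 * 0.9526214 * 0.8622673
k_eff = 1.5831

1.5831


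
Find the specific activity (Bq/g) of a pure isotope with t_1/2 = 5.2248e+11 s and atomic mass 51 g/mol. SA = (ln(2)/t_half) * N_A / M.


lambda = ln(2) / t_half = ln(2) / 5.2248e+11 = 1.326648e-12 /s
SA = lambda * N_A / M
SA = 1.326648e-12 * 6.022e23 / 51
SA = 1.5665e+10 Bq/g

1.5665e+10


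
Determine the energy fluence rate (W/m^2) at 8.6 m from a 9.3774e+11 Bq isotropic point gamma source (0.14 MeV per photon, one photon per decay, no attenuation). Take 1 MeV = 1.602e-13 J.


psi = A * E * 1.602e-13 / (4*pi*r^2)
psi = 9.3774e+11 * 0.14 * 1.602e-13 / (4*pi*8.6^2)
psi = 2.2629e-05 W/m^2

2.2629e-05


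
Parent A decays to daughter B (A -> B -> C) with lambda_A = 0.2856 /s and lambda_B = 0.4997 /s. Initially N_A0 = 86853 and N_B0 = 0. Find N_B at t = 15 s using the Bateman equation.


N_B(t) = lambda_A * N_A0 / (lambda_B - lambda_A) * [exp(-lambda_A*t) - exp(-lambda_B*t)]
exp(-0.2856*15) = 0.01378740; exp(-0.4997*15) = 5.555789e-04
N_B = 0.2856 * 86853 / (0.4997 - 0.2856) * (0.01378740 - 5.555789e-04)
N_B = 1533.0

1533.0


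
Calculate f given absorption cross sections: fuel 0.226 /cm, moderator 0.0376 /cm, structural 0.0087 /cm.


f = Sigma_a_fuel / (Sigma_a_fuel + Sigma_a_mod + Sigma_a_other)
f = 0.226 / (0.226 + 0.0376 + 0.0087)
f = 0.82997

0.82997


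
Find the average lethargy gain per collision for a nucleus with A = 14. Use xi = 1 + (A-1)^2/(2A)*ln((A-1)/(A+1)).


xi = 1 + (A-1)^2/(2A) * ln((A-1)/(A+1))
xi = 1 + (14-1)^2/(2*14) * ln((14-1)/(14 +1))
xi = 0.13628

0.13628


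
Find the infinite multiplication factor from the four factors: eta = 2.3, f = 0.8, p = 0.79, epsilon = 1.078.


k_inf = eta * f * p * epsilon
k_inf = 2.3 * 0.8 * 0.79 * 1.078
k_inf = 1.5670

1.5670


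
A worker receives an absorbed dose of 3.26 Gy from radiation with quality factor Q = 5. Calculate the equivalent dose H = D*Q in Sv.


H = D * Q
H = 3.26 * 5
H = 16.300 Sv

16.300


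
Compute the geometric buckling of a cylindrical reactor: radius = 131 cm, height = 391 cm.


B^2 = (2.405/R)^2 + (pi/H)^2
B^2 = (2.405/131)^2 + (pi/391)^2
B^2 = 4.0160e-04 /cm^2

4.0160e-04


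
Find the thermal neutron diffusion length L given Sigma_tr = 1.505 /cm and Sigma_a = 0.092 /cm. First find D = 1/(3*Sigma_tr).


D = 1 / (3 * Sigma_tr) = 1 / (3 * 1.505) = 0.2214839 cm
L = sqrt(D / Sigma_a)
L = sqrt(0.2214839 / 0.092)
L = 1.5516 cm

1.5516


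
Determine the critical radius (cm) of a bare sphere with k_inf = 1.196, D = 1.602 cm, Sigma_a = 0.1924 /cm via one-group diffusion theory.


L^2 = D / Sigma_a = 1.602 / 0.1924 = 8.326403 cm^2
B_m^2 = (k_inf - 1) / L^2 = (1.196 - 1) / 8.326403 = 0.02353958 /cm^2
For a bare sphere: B_g = pi/R, so R_c = pi / sqrt(B_m^2)
R_c = pi / sqrt(0.02353958) = 20.476 cm

20.476


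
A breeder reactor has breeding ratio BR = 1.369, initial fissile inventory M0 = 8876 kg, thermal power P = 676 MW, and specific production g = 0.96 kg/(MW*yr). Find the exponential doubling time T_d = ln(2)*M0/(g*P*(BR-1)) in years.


Breeding gain G = BR - 1 = 1.369 - 1 = 0.369
Fissile production rate = g * P * G = 0.96 * 676 * 0.369 = 239.46624 kg/yr
T_d = ln(2) * M0 / (g * P * G)
T_d = ln(2) * 8876 / 239.46624 = 25.692 yr

25.692


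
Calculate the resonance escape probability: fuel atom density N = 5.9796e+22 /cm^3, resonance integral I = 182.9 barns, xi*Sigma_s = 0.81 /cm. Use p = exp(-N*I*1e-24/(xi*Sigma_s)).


p = exp(-N * I * 1e-24 / (xi*Sigma_s))
p = exp(-5.9796e+22 * 182.9 * 1e-24 / 0.81)
p = 1.3681e-06

1.3681e-06


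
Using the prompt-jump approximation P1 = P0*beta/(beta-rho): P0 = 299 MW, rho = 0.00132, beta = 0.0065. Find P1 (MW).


P1/P0 = beta / (beta - rho)
P1/P0 = 0.0065 / (0.0065 - 0.00132) = 1.254826
P1 = 299 * 1.254826 = 375.19 MW

375.19


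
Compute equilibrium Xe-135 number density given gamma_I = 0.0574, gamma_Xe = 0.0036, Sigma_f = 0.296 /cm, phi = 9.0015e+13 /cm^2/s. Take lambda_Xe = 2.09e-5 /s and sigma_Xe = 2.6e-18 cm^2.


Xe_eq = (gamma_I + gamma_Xe) * Sigma_f * phi / (lambda_Xe + sigma_Xe * phi)
Numerator = (0.0574 + 0.0036) * 0.296 * 9.0015e+13 = 1.625311e+12
Denominator = 2.09e-5 + 2.6e-18 * 9.0015e+13 = 2.549390e-04
Xe_eq = 1.625311e+12 / 2.549390e-04 = 6.3753e+15 /cm^3

6.3753e+15


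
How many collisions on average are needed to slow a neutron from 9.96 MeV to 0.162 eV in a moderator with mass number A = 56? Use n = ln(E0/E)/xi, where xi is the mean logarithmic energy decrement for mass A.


xi = 1 + (A-1)^2/(2A)*ln((A-1)/(A+1)) = 0.03529286 (for A = 56)
n = ln(E0/E) / xi
n = ln(9.96e6 / 0.162) / 0.03529286
n = ln(6.148148e+07) / 0.03529286 = 508.16

508.16


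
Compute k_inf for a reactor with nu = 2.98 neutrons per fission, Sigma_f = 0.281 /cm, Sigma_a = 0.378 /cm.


k_inf = nu * Sigma_f / Sigma_a
k_inf = 2.98 * 0.281 / 0.378
k_inf = 2.2153

2.2153


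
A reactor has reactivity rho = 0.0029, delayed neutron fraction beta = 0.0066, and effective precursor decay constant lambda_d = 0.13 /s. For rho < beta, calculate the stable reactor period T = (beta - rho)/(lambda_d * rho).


T = (beta - rho) / (lambda_d * rho)
T = (0.0066 - 0.0029) / (0.13 * 0.0029)
T = 9.8143 s

9.8143


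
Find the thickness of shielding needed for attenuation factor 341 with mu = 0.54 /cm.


x = ln(factor) / mu
x = ln(341) / 0.54
x = 10.800 cm

10.800


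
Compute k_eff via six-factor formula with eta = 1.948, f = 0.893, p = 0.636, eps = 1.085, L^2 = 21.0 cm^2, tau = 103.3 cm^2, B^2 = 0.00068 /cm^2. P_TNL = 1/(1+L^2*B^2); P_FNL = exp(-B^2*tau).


k_inf = eta*f*p*eps = 1.948*0.893*0.636*1.085 = 1.200404
P_TNL = 1/(1 + L^2*B^2) = 1/(1 + 21.0*0.00068) = 0.9859210
P_FNL = exp(-B^2*tau) = exp(-0.00068*103.3) = 0.9321663
k_eff = k_inf * P_TNL * P_FNL = 1.200404 * 0.9859210 * 0.9321663
k_eff = 1.1032

1.1032


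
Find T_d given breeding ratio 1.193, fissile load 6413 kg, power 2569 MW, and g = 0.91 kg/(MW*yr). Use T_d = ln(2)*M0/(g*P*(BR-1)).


Breeding gain G = BR - 1 = 1.193 - 1 = 0.193
Fissile production rate = g * P * G = 0.91 * 2569 * 0.193 = 451.19347 kg/yr
T_d = ln(2) * M0 / (g * P * G)
T_d = ln(2) * 6413 / 451.19347 = 9.8520 yr

9.8520


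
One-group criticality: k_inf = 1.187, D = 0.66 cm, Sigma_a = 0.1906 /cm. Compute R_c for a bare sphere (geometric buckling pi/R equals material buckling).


L^2 = D / Sigma_a = 0.66 / 0.1906 = 3.462749 cm^2
B_m^2 = (k_inf - 1) / L^2 = (1.187 - 1) / 3.462749 = 0.05400334 /cm^2
For a bare sphere: B_g = pi/R, so R_c = pi / sqrt(B_m^2)
R_c = pi / sqrt(0.05400334) = 13.519 cm

13.519


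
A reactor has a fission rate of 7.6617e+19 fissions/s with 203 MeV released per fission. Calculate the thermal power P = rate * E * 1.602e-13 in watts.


P = fission_rate * E_MeV * 1.602e-13
P = 7.6617e+19 * 203 * 1.602e-13
P = 2.4916e+09 W

2.4916e+09


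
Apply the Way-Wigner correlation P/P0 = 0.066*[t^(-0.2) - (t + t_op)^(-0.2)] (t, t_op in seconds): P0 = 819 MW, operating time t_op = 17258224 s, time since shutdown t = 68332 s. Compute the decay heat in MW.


P/P0 = 0.066 * [t^(-0.2) - (t + t_op)^(-0.2)]
P/P0 = 0.066 * [68332^(-0.2) - (68332 + 17258224)^(-0.2)]
P/P0 = 0.066 * [0.1079133 - 0.03566626] = 0.004768305
P = 819 * 0.004768305 = 3.9052 MW

3.9052


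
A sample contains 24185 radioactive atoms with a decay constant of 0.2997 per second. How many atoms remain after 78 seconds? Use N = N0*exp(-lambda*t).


N = N0 * exp(-lambda * t)
N = 24185 * exp(-0.2997 * 78)
N = 1.7030e-06

1.7030e-06


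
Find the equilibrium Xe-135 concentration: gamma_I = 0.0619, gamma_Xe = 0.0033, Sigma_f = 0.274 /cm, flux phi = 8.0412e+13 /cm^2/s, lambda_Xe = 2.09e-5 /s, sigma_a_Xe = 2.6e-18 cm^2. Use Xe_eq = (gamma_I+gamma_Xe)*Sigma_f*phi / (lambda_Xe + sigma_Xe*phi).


Xe_eq = (gamma_I + gamma_Xe) * Sigma_f * phi / (lambda_Xe + sigma_Xe * phi)
Numerator = (0.0619 + 0.0033) * 0.274 * 8.0412e+13 = 1.436544e+12
Denominator = 2.09e-5 + 2.6e-18 * 8.0412e+13 = 2.299712e-04
Xe_eq = 1.436544e+12 / 2.299712e-04 = 6.2466e+15 /cm^3

6.2466e+15


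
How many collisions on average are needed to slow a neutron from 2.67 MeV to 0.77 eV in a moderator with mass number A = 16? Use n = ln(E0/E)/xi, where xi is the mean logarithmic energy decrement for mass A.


xi = 1 + (A-1)^2/(2A)*ln((A-1)/(A+1)) = 0.1199467 (for A = 16)
n = ln(E0/E) / xi
n = ln(2.67e6 / 0.77) / 0.1199467
n = ln(3.467532e+06) / 0.1199467 = 125.55

125.55


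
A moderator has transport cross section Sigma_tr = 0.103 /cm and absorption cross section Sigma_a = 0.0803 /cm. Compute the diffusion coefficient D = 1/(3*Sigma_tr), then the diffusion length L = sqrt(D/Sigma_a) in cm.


D = 1 / (3 * Sigma_tr) = 1 / (3 * 0.103) = 3.236246 cm
L = sqrt(D / Sigma_a)
L = sqrt(3.236246 / 0.0803)
L = 6.3484 cm

6.3484


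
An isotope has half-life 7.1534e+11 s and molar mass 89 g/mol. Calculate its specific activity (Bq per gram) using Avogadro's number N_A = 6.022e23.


lambda = ln(2) / t_half = ln(2) / 7.1534e+11 = 9.689758e-13 /s
SA = lambda * N_A / M
SA = 9.689758e-13 * 6.022e23 / 89
SA = 6.5564e+09 Bq/g

6.5564e+09


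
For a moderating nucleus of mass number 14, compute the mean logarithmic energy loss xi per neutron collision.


xi = 1 + (A-1)^2/(2A) * ln((A-1)/(A+1))
xi = 1 + (14-1)^2/(2*14) * ln((14-1)/(14 +1))
xi = 0.13628

0.13628


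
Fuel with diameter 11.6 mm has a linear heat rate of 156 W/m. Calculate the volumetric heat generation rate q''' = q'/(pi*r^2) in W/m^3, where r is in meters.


r = D / 2 / 1000 = 11.6 / 2 / 1000 = 0.0058 m
q''' = q' / (pi * r^2)
q''' = 156 / (pi * 0.0058^2)
q''' = 1.4761e+06 W/m^3

1.4761e+06


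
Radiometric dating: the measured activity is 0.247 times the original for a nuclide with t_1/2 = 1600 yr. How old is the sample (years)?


lambda = ln(2) / t_half = ln(2) / 1600 = 4.332170e-04 /yr
t = -ln(A/A0) / lambda
t = -ln(0.247) / 4.332170e-04
t = 3227.9 yr

3227.9


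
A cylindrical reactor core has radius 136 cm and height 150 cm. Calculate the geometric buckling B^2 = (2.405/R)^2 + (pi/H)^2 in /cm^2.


B^2 = (2.405/R)^2 + (pi/H)^2
B^2 = (2.405/136)^2 + (pi/150)^2
B^2 = 7.5137e-04 /cm^2

7.5137e-04


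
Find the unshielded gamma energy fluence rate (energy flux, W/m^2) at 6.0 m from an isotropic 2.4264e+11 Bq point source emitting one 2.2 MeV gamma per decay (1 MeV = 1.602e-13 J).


psi = A * E * 1.602e-13 / (4*pi*r^2)
psi = 2.4264e+11 * 2.2 * 1.602e-13 / (4*pi*6.0^2)
psi = 1.8903e-04 W/m^2

1.8903e-04


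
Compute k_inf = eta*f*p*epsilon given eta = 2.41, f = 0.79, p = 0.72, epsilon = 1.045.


k_inf = eta * f * p * epsilon
k_inf = 2.41 * 0.79 * 0.72 * 1.045
k_inf = 1.4325

1.4325


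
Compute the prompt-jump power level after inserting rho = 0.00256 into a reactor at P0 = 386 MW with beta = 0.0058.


P1/P0 = beta / (beta - rho)
P1/P0 = 0.0058 / (0.0058 - 0.00256) = 1.790123
P1 = 386 * 1.790123 = 690.99 MW

690.99


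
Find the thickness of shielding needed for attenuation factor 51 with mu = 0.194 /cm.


x = ln(factor) / mu
x = ln(51) / 0.194
x = 20.267 cm

20.267


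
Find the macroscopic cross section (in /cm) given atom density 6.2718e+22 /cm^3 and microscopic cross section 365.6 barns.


Sigma = N * sigma_barns * 1e-24
Sigma = 6.2718e+22 * 365.6 * 1e-24
Sigma = 22.930 /cm

22.930


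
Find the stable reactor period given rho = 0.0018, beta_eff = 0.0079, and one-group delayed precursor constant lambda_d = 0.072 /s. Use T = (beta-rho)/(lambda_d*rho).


T = (beta - rho) / (lambda_d * rho)
T = (0.0079 - 0.0018) / (0.072 * 0.0018)
T = 47.068 s

47.068


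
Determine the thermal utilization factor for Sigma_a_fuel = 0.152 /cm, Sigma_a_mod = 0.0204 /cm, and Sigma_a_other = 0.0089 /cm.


f = Sigma_a_fuel / (Sigma_a_fuel + Sigma_a_mod + Sigma_a_other)
f = 0.152 / (0.152 + 0.0204 + 0.0089)
f = 0.83839

0.83839


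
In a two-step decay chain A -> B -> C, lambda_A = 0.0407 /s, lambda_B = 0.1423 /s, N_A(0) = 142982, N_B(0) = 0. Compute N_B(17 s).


N_B(t) = lambda_A * N_A0 / (lambda_B - lambda_A) * [exp(-lambda_A*t) - exp(-lambda_B*t)]
exp(-0.0407*17) = 0.5006240; exp(-0.1423*17) = 0.08900168
N_B = 0.0407 * 142982 / (0.1423 - 0.0407) * (0.5006240 - 0.08900168)
N_B = 23577

23577


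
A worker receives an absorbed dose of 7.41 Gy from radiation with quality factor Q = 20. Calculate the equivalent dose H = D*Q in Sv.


H = D * Q
H = 7.41 * 20
H = 148.20 Sv

148.20


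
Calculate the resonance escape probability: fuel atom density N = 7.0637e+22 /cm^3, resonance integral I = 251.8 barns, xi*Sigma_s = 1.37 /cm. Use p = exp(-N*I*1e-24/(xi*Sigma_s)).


p = exp(-N * I * 1e-24 / (xi*Sigma_s))
p = exp(-7.0637e+22 * 251.8 * 1e-24 / 1.37)
p = 2.2996e-06

2.2996e-06


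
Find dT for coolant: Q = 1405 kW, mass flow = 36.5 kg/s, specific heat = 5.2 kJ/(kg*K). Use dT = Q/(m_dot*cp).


dT = Q / (m_dot * cp)
dT = 1405 / (36.5 * 5.2)
dT = 7.4025 C

7.4025


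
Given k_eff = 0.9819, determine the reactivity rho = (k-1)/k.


rho = (k_eff - 1) / k_eff
rho = (0.9819 - 1) / 0.9819
rho = -0.018434

-0.018434


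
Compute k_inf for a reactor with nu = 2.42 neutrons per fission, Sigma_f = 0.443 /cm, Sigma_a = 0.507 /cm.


k_inf = nu * Sigma_f / Sigma_a
k_inf = 2.42 * 0.443 / 0.507
k_inf = 2.1145

2.1145


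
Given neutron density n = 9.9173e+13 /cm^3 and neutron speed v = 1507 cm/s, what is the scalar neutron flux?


phi = n * v
phi = 9.9173e+13 * 1507
phi = 1.4945e+17 /cm^2/s

1.4945e+17


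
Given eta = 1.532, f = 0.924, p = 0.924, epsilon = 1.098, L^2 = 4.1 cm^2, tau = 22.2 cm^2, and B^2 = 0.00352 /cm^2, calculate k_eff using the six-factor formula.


k_inf = eta*f*p*eps = 1.532*0.924*0.924*1.098 = 1.436167
P_TNL = 1/(1 + L^2*B^2) = 1/(1 + 4.1*0.00352) = 0.9857733
P_FNL = exp(-B^2*tau) = exp(-0.00352*22.2) = 0.9248312
k_eff = k_inf * P_TNL * P_FNL = 1.436167 * 0.9857733 * 0.9248312
k_eff = 1.3093

1.3093


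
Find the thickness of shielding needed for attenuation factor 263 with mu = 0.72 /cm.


x = ln(factor) / mu
x = ln(263) / 0.72
x = 7.7391 cm

7.7391


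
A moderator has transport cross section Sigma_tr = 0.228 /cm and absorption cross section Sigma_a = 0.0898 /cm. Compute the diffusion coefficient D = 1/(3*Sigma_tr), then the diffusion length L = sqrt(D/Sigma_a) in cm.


D = 1 / (3 * Sigma_tr) = 1 / (3 * 0.228) = 1.461988 cm
L = sqrt(D / Sigma_a)
L = sqrt(1.461988 / 0.0898)
L = 4.0349 cm

4.0349


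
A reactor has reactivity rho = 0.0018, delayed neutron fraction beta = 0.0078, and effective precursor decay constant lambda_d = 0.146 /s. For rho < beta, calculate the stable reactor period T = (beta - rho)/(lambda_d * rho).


T = (beta - rho) / (lambda_d * rho)
T = (0.0078 - 0.0018) / (0.146 * 0.0018)
T = 22.831 s

22.831


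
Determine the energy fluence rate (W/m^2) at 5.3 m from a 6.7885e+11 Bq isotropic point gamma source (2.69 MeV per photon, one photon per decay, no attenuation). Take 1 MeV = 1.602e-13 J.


psi = A * E * 1.602e-13 / (4*pi*r^2)
psi = 6.7885e+11 * 2.69 * 1.602e-13 / (4*pi*5.3^2)
psi = 8.2876e-04 W/m^2

8.2876e-04


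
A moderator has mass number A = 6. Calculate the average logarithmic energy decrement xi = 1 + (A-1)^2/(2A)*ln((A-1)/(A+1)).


xi = 1 + (A-1)^2/(2A) * ln((A-1)/(A+1))
xi = 1 + (6-1)^2/(2*6) * ln((6-1)/(6 +1))
xi = 0.29902

0.29902


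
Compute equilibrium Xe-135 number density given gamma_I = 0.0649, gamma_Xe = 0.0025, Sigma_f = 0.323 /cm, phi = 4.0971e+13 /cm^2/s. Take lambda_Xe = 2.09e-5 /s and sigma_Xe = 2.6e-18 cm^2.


Xe_eq = (gamma_I + gamma_Xe) * Sigma_f * phi / (lambda_Xe + sigma_Xe * phi)
Numerator = (0.0649 + 0.0025) * 0.323 * 4.0971e+13 = 8.919469e+11
Denominator = 2.09e-5 + 2.6e-18 * 4.0971e+13 = 1.274246e-04
Xe_eq = 8.919469e+11 / 1.274246e-04 = 6.9998e+15 /cm^3

6.9998e+15


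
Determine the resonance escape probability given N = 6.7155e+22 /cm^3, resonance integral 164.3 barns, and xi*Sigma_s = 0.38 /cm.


p = exp(-N * I * 1e-24 / (xi*Sigma_s))
p = exp(-6.7155e+22 * 164.3 * 1e-24 / 0.38)
p = 2.4545e-13

2.4545e-13


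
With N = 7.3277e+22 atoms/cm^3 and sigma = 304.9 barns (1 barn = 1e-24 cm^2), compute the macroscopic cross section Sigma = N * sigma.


Sigma = N * sigma_barns * 1e-24
Sigma = 7.3277e+22 * 304.9 * 1e-24
Sigma = 22.342 /cm

22.342


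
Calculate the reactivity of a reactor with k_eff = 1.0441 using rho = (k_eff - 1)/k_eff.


rho = (k_eff - 1) / k_eff
rho = (1.0441 - 1) / 1.0441
rho = 0.042237

0.042237


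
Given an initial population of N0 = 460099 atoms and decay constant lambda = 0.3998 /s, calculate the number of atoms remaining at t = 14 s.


N = N0 * exp(-lambda * t)
N = 460099 * exp(-0.3998 * 14)
N = 1706.2

1706.2


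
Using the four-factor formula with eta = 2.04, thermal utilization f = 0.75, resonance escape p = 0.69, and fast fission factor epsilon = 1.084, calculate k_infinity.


k_inf = eta * f * p * epsilon
k_inf = 2.04 * 0.75 * 0.69 * 1.084
k_inf = 1.1444

1.1444


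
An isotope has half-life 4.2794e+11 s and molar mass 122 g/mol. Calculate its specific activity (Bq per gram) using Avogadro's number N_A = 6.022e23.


lambda = ln(2) / t_half = ln(2) / 4.2794e+11 = 1.619730e-12 /s
SA = lambda * N_A / M
SA = 1.619730e-12 * 6.022e23 / 122
SA = 7.9951e+09 Bq/g

7.9951e+09


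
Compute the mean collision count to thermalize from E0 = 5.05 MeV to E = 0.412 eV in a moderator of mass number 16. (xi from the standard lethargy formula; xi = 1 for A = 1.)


xi = 1 + (A-1)^2/(2A)*ln((A-1)/(A+1)) = 0.1199467 (for A = 16)
n = ln(E0/E) / xi
n = ln(5.05e6 / 0.412) / 0.1199467
n = ln(1.225728e+07) / 0.1199467 = 136.07

136.07


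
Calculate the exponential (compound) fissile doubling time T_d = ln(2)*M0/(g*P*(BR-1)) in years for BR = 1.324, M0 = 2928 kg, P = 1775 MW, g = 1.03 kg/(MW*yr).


Breeding gain G = BR - 1 = 1.324 - 1 = 0.324
Fissile production rate = g * P * G = 1.03 * 1775 * 0.324 = 592.353 kg/yr
T_d = ln(2) * M0 / (g * P * G)
T_d = ln(2) * 2928 / 592.353 = 3.4262 yr

3.4262


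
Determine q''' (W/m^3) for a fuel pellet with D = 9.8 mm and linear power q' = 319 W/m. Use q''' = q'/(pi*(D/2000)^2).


r = D / 2 / 1000 = 9.8 / 2 / 1000 = 0.0049 m
q''' = q' / (pi * r^2)
q''' = 319 / (pi * 0.0049^2)
q''' = 4.2291e+06 W/m^3

4.2291e+06


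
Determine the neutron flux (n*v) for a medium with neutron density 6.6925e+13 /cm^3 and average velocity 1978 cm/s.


phi = n * v
phi = 6.6925e+13 * 1978
phi = 1.3238e+17 /cm^2/s

1.3238e+17


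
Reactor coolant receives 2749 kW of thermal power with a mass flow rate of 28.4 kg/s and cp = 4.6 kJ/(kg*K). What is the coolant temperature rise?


dT = Q / (m_dot * cp)
dT = 2749 / (28.4 * 4.6)
dT = 21.043 C

21.043


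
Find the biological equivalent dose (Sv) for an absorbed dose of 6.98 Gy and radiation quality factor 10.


H = D * Q
H = 6.98 * 10
H = 69.800 Sv

69.800


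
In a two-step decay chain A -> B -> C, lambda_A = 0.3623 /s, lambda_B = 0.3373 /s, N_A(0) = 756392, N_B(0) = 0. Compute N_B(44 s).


N_B(t) = lambda_A * N_A0 / (lambda_B - lambda_A) * [exp(-lambda_A*t) - exp(-lambda_B*t)]
exp(-0.3623*44) = 1.193507e-07; exp(-0.3373*44) = 3.585492e-07
N_B = 0.3623 * 756392 / (0.3373 - 0.3623) * (1.193507e-07 - 3.585492e-07)
N_B = 2.6220

2.6220


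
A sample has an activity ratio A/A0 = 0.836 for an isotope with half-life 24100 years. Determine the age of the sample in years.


lambda = ln(2) / t_half = ln(2) / 24100 = 2.876129e-05 /yr
t = -ln(A/A0) / lambda
t = -ln(0.836) / 2.876129e-05
t = 6228.0 yr

6228.0


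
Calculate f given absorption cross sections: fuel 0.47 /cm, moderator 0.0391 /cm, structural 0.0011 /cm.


f = Sigma_a_fuel / (Sigma_a_fuel + Sigma_a_mod + Sigma_a_other)
f = 0.47 / (0.47 + 0.0391 + 0.0011)
f = 0.92121

0.92121


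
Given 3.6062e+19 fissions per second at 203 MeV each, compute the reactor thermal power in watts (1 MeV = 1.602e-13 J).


P = fission_rate * E_MeV * 1.602e-13
P = 3.6062e+19 * 203 * 1.602e-13
P = 1.1728e+09 W

1.1728e+09


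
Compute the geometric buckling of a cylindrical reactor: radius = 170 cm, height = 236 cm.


B^2 = (2.405/R)^2 + (pi/H)^2
B^2 = (2.405/170)^2 + (pi/236)^2
B^2 = 3.7734e-04 /cm^2

3.7734e-04


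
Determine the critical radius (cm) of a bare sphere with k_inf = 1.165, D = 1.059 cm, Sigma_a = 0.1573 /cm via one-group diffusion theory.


L^2 = D / Sigma_a = 1.059 / 0.1573 = 6.732359 cm^2
B_m^2 = (k_inf - 1) / L^2 = (1.165 - 1) / 6.732359 = 0.02450850 /cm^2
For a bare sphere: B_g = pi/R, so R_c = pi / sqrt(B_m^2)
R_c = pi / sqrt(0.02450850) = 20.067 cm

20.067


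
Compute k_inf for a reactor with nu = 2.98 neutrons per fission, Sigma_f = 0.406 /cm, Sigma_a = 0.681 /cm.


k_inf = nu * Sigma_f / Sigma_a
k_inf = 2.98 * 0.406 / 0.681
k_inf = 1.7766

1.7766


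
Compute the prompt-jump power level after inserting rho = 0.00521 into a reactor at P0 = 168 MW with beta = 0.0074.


P1/P0 = beta / (beta - rho)
P1/P0 = 0.0074 / (0.0074 - 0.00521) = 3.378995
P1 = 168 * 3.378995 = 567.67 MW

567.67


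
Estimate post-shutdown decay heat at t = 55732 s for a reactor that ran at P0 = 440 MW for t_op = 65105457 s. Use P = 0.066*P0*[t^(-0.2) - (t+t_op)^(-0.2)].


P/P0 = 0.066 * [t^(-0.2) - (t + t_op)^(-0.2)]
P/P0 = 0.066 * [55732^(-0.2) - (55732 + 65105457)^(-0.2)]
P/P0 = 0.066 * [0.1124033 - 0.02736543] = 0.005612499
P = 440 * 0.005612499 = 2.4695 MW

2.4695


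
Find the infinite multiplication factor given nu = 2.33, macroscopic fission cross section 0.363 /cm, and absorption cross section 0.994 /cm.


k_inf = nu * Sigma_f / Sigma_a
k_inf = 2.33 * 0.363 / 0.994
k_inf = 0.85090

0.85090


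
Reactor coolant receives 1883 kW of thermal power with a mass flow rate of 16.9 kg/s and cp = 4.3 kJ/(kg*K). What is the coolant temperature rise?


dT = Q / (m_dot * cp)
dT = 1883 / (16.9 * 4.3)
dT = 25.912 C

25.912


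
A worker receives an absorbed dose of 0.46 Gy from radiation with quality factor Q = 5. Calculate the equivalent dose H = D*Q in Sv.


H = D * Q
H = 0.46 * 5
H = 2.3000 Sv

2.3000


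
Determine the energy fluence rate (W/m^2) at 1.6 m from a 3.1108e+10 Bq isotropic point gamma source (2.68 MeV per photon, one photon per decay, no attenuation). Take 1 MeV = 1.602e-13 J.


psi = A * E * 1.602e-13 / (4*pi*r^2)
psi = 3.1108e+10 * 2.68 * 1.602e-13 / (4*pi*1.6^2)
psi = 4.1516e-04 W/m^2

4.1516e-04


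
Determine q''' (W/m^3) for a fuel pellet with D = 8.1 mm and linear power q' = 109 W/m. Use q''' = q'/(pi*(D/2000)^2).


r = D / 2 / 1000 = 8.1 / 2 / 1000 = 0.00405 m
q''' = q' / (pi * r^2)
q''' = 109 / (pi * 0.00405^2)
q''' = 2.1153e+06 W/m^3

2.1153e+06


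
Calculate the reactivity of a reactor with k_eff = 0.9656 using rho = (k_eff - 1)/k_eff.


rho = (k_eff - 1) / k_eff
rho = (0.9656 - 1) / 0.9656
rho = -0.035626

-0.035626


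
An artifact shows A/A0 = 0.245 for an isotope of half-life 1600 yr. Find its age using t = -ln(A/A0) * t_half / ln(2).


lambda = ln(2) / t_half = ln(2) / 1600 = 4.332170e-04 /yr
t = -ln(A/A0) / lambda
t = -ln(0.245) / 4.332170e-04
t = 3246.6 yr

3246.6


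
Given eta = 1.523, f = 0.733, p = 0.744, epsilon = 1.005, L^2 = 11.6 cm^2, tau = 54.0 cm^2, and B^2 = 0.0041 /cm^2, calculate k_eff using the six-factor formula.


k_inf = eta*f*p*eps = 1.523*0.733*0.744*1.005 = 0.8347240
P_TNL = 1/(1 + L^2*B^2) = 1/(1 + 11.6*0.0041) = 0.9545993
P_FNL = exp(-B^2*tau) = exp(-0.0041*54.0) = 0.8013961
k_eff = k_inf * P_TNL * P_FNL = 0.8347240 * 0.9545993 * 0.8013961
k_eff = 0.63857

0.63857


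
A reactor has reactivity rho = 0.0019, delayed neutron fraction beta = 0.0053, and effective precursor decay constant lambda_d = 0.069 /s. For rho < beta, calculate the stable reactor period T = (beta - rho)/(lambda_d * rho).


T = (beta - rho) / (lambda_d * rho)
T = (0.0053 - 0.0019) / (0.069 * 0.0019)
T = 25.934 s

25.934


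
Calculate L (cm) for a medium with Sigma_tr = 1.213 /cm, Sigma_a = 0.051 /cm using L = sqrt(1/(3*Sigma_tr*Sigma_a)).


D = 1 / (3 * Sigma_tr) = 1 / (3 * 1.213) = 0.2748008 cm
L = sqrt(D / Sigma_a)
L = sqrt(0.2748008 / 0.051)
L = 2.3213 cm

2.3213


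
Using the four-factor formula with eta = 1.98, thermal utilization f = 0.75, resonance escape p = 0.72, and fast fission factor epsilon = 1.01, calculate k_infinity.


k_inf = eta * f * p * epsilon
k_inf = 1.98 * 0.75 * 0.72 * 1.01
k_inf = 1.0799

1.0799


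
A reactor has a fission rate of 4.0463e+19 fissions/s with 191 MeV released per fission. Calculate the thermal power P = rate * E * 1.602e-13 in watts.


P = fission_rate * E_MeV * 1.602e-13
P = 4.0463e+19 * 191 * 1.602e-13
P = 1.2381e+09 W

1.2381e+09


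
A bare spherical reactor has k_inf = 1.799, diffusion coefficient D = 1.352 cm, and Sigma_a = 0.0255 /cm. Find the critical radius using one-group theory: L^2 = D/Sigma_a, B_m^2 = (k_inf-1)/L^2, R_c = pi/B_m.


L^2 = D / Sigma_a = 1.352 / 0.0255 = 53.01961 cm^2
B_m^2 = (k_inf - 1) / L^2 = (1.799 - 1) / 53.01961 = 0.01506990 /cm^2
For a bare sphere: B_g = pi/R, so R_c = pi / sqrt(B_m^2)
R_c = pi / sqrt(0.01506990) = 25.591 cm

25.591


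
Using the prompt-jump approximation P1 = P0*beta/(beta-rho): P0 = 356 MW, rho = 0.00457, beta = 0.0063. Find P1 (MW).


P1/P0 = beta / (beta - rho)
P1/P0 = 0.0063 / (0.0063 - 0.00457) = 3.641618
P1 = 356 * 3.641618 = 1296.4 MW

1296.4


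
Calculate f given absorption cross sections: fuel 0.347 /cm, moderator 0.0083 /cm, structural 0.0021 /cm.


f = Sigma_a_fuel / (Sigma_a_fuel + Sigma_a_mod + Sigma_a_other)
f = 0.347 / (0.347 + 0.0083 + 0.0021)
f = 0.97090

0.97090


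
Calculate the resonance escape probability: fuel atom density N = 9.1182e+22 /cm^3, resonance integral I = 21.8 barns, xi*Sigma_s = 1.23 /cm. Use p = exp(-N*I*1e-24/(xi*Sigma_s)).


p = exp(-N * I * 1e-24 / (xi*Sigma_s))
p = exp(-9.1182e+22 * 21.8 * 1e-24 / 1.23)
p = 0.19868

0.19868


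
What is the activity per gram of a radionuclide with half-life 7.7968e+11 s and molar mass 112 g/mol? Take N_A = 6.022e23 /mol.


lambda = ln(2) / t_half = ln(2) / 7.7968e+11 = 8.890150e-13 /s
SA = lambda * N_A / M
SA = 8.890150e-13 * 6.022e23 / 112
SA = 4.7800e+09 Bq/g

4.7800e+09


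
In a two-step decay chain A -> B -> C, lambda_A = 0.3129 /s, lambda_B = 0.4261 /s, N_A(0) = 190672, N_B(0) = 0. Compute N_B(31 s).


N_B(t) = lambda_A * N_A0 / (lambda_B - lambda_A) * [exp(-lambda_A*t) - exp(-lambda_B*t)]
exp(-0.3129*31) = 6.128962e-05; exp(-0.4261*31) = 1.833837e-06
N_B = 0.3129 * 190672 / (0.4261 - 0.3129) * (6.128962e-05 - 1.833837e-06)
N_B = 31.336

31.336


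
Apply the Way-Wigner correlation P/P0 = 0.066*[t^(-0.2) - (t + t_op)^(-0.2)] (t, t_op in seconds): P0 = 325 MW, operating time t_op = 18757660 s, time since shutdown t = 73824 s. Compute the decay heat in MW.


P/P0 = 0.066 * [t^(-0.2) - (t + t_op)^(-0.2)]
P/P0 = 0.066 * [73824^(-0.2) - (73824 + 18757660)^(-0.2)]
P/P0 = 0.066 * [0.1062577 - 0.03507705] = 0.004697923
P = 325 * 0.004697923 = 1.5268 MW

1.5268


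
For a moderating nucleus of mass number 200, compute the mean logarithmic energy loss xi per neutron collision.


xi = 1 + (A-1)^2/(2A) * ln((A-1)/(A+1))
xi = 1 + (200-1)^2/(2*200) * ln((200-1)/(200 +1))
xi = 0.0099667

0.0099667


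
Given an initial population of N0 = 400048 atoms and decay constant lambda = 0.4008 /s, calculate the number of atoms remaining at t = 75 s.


N = N0 * exp(-lambda * t)
N = 400048 * exp(-0.4008 * 75)
N = 3.5255e-08

3.5255e-08


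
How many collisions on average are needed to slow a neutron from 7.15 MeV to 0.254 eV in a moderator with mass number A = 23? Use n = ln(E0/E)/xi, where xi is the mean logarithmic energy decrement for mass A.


xi = 1 + (A-1)^2/(2A)*ln((A-1)/(A+1)) = 0.08448899 (for A = 23)
n = ln(E0/E) / xi
n = ln(7.15e6 / 0.254) / 0.08448899
n = ln(2.814961e+07) / 0.08448899 = 203.02

203.02


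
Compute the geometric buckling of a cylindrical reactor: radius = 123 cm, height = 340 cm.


B^2 = (2.405/R)^2 + (pi/H)^2
B^2 = (2.405/123)^2 + (pi/340)^2
B^2 = 4.6769e-04 /cm^2

4.6769e-04


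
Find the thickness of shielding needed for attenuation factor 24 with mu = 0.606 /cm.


x = ln(factor) / mu
x = ln(24) / 0.606
x = 5.2443 cm

5.2443


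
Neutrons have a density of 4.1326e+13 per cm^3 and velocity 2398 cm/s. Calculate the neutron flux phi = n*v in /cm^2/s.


phi = n * v
phi = 4.1326e+13 * 2398
phi = 9.9100e+16 /cm^2/s

9.9100e+16


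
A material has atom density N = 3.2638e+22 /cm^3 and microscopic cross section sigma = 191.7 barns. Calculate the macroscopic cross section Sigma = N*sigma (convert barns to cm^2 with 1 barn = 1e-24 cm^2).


Sigma = N * sigma_barns * 1e-24
Sigma = 3.2638e+22 * 191.7 * 1e-24
Sigma = 6.2567 /cm

6.2567


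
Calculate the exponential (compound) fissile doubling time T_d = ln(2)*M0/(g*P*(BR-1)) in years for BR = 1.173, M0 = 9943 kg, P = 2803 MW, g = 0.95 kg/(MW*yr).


Breeding gain G = BR - 1 = 1.173 - 1 = 0.173
Fissile production rate = g * P * G = 0.95 * 2803 * 0.173 = 460.67305 kg/yr
T_d = ln(2) * M0 / (g * P * G)
T_d = ln(2) * 9943 / 460.67305 = 14.961 yr

14.961


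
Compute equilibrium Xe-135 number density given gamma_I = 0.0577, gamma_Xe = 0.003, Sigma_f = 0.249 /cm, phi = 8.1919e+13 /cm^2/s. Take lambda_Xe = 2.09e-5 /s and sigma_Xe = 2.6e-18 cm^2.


Xe_eq = (gamma_I + gamma_Xe) * Sigma_f * phi / (lambda_Xe + sigma_Xe * phi)
Numerator = (0.0577 + 0.003) * 0.249 * 8.1919e+13 = 1.238148e+12
Denominator = 2.09e-5 + 2.6e-18 * 8.1919e+13 = 2.338894e-04
Xe_eq = 1.238148e+12 / 2.338894e-04 = 5.2937e+15 /cm^3

5.2937e+15


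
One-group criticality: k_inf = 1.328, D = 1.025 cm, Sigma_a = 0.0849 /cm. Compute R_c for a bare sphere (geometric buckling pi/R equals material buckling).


L^2 = D / Sigma_a = 1.025 / 0.0849 = 12.07303 cm^2
B_m^2 = (k_inf - 1) / L^2 = (1.328 - 1) / 12.07303 = 0.02716799 /cm^2
For a bare sphere: B_g = pi/R, so R_c = pi / sqrt(B_m^2)
R_c = pi / sqrt(0.02716799) = 19.060 cm

19.060


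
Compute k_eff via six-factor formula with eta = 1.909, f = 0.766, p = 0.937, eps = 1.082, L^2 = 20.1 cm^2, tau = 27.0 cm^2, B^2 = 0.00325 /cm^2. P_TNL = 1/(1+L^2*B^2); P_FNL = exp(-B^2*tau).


k_inf = eta*f*p*eps = 1.909*0.766*0.937*1.082 = 1.482523
P_TNL = 1/(1 + L^2*B^2) = 1/(1 + 20.1*0.00325) = 0.9386807
P_FNL = exp(-B^2*tau) = exp(-0.00325*27.0) = 0.9159898
k_eff = k_inf * P_TNL * P_FNL = 1.482523 * 0.9386807 * 0.9159898
k_eff = 1.2747

1.2747


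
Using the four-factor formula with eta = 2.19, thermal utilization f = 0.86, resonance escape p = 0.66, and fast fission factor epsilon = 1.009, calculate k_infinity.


k_inf = eta * f * p * epsilon
k_inf = 2.19 * 0.86 * 0.66 * 1.009
k_inf = 1.2542

1.2542


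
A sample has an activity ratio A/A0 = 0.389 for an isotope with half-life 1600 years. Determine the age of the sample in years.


lambda = ln(2) / t_half = ln(2) / 1600 = 4.332170e-04 /yr
t = -ln(A/A0) / lambda
t = -ln(0.389) / 4.332170e-04
t = 2179.5 yr

2179.5


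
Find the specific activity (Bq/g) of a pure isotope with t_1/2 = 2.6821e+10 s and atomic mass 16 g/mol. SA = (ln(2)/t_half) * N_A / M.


lambda = ln(2) / t_half = ln(2) / 2.6821e+10 = 2.584345e-11 /s
SA = lambda * N_A / M
SA = 2.584345e-11 * 6.022e23 / 16
SA = 9.7268e+11 Bq/g

9.7268e+11


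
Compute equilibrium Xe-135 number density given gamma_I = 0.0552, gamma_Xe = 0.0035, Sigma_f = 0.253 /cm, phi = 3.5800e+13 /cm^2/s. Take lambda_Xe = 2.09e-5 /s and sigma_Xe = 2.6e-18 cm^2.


Xe_eq = (gamma_I + gamma_Xe) * Sigma_f * phi / (lambda_Xe + sigma_Xe * phi)
Numerator = (0.0552 + 0.0035) * 0.253 * 3.5800e+13 = 5.316694e+11
Denominator = 2.09e-5 + 2.6e-18 * 3.5800e+13 = 1.139800e-04
Xe_eq = 5.316694e+11 / 1.139800e-04 = 4.6646e+15 /cm^3

4.6646e+15


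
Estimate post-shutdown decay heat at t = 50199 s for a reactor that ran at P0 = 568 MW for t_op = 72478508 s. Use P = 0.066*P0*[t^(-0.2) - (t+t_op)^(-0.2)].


P/P0 = 0.066 * [t^(-0.2) - (t + t_op)^(-0.2)]
P/P0 = 0.066 * [50199^(-0.2) - (50199 + 72478508)^(-0.2)]
P/P0 = 0.066 * [0.1147786 - 0.02678539] = 0.005807552
P = 568 * 0.005807552 = 3.2987 MW

3.2987


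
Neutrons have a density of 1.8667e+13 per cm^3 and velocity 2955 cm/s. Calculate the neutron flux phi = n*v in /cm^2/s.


phi = n * v
phi = 1.8667e+13 * 2955
phi = 5.5161e+16 /cm^2/s

5.5161e+16


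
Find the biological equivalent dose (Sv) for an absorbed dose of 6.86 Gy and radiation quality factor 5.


H = D * Q
H = 6.86 * 5
H = 34.300 Sv

34.300


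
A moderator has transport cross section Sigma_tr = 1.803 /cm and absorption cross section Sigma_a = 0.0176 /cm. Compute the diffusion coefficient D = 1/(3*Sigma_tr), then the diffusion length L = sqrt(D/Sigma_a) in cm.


D = 1 / (3 * Sigma_tr) = 1 / (3 * 1.803) = 0.1848771 cm
L = sqrt(D / Sigma_a)
L = sqrt(0.1848771 / 0.0176)
L = 3.2410 cm

3.2410


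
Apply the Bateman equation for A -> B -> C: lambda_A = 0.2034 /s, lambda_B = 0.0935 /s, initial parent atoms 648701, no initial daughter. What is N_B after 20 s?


N_B(t) = lambda_A * N_A0 / (lambda_B - lambda_A) * [exp(-lambda_A*t) - exp(-lambda_B*t)]
exp(-0.2034*20) = 0.01711158; exp(-0.0935*20) = 0.1541237
N_B = 0.2034 * 648701 / (0.0935 - 0.2034) * (0.01711158 - 0.1541237)
N_B = 164497

164497


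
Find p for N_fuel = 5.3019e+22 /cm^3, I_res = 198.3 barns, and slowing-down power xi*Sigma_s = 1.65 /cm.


p = exp(-N * I * 1e-24 / (xi*Sigma_s))
p = exp(-5.3019e+22 * 198.3 * 1e-24 / 1.65)
p = 0.0017089

0.0017089


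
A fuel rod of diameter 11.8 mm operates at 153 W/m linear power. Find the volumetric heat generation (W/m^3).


r = D / 2 / 1000 = 11.8 / 2 / 1000 = 0.0059 m
q''' = q' / (pi * r^2)
q''' = 153 / (pi * 0.0059^2)
q''' = 1.3991e+06 W/m^3

1.3991e+06


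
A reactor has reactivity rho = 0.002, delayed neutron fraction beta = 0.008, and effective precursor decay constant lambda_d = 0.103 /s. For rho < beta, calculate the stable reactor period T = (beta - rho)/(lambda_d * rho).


T = (beta - rho) / (lambda_d * rho)
T = (0.008 - 0.002) / (0.103 * 0.002)
T = 29.126 s

29.126


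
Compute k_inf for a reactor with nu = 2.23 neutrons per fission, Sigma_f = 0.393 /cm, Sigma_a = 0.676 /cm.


k_inf = nu * Sigma_f / Sigma_a
k_inf = 2.23 * 0.393 / 0.676
k_inf = 1.2964

1.2964


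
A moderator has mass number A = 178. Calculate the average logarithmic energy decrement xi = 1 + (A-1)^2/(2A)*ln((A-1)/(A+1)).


xi = 1 + (A-1)^2/(2A) * ln((A-1)/(A+1))
xi = 1 + (178-1)^2/(2*178) * ln((178-1)/(178 +1))
xi = 0.011194

0.011194


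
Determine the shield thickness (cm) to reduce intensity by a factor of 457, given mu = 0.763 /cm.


x = ln(factor) / mu
x = ln(457) / 0.763
x = 8.0271 cm

8.0271


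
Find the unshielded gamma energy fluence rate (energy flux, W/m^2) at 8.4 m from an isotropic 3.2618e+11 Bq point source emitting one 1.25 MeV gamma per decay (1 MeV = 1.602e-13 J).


psi = A * E * 1.602e-13 / (4*pi*r^2)
psi = 3.2618e+11 * 1.25 * 1.602e-13 / (4*pi*8.4^2)
psi = 7.3665e-05 W/m^2

7.3665e-05


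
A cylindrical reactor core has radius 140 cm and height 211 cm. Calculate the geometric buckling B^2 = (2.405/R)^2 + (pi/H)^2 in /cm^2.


B^2 = (2.405/R)^2 + (pi/H)^2
B^2 = (2.405/140)^2 + (pi/211)^2
B^2 = 5.1679e-04 /cm^2

5.1679e-04


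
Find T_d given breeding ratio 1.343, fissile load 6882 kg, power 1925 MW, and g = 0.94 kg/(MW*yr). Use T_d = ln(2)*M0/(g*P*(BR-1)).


Breeding gain G = BR - 1 = 1.343 - 1 = 0.343
Fissile production rate = g * P * G = 0.94 * 1925 * 0.343 = 620.6585 kg/yr
T_d = ln(2) * M0 / (g * P * G)
T_d = ln(2) * 6882 / 620.6585 = 7.6858 yr

7.6858


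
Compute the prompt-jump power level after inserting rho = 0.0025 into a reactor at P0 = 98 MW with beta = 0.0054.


P1/P0 = beta / (beta - rho)
P1/P0 = 0.0054 / (0.0054 - 0.0025) = 1.862069
P1 = 98 * 1.862069 = 182.48 MW

182.48


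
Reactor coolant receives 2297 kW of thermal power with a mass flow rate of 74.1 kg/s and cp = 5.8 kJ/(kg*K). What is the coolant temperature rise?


dT = Q / (m_dot * cp)
dT = 2297 / (74.1 * 5.8)
dT = 5.3446 C

5.3446


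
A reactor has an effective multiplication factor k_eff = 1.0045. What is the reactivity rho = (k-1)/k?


rho = (k_eff - 1) / k_eff
rho = (1.0045 - 1) / 1.0045
rho = 0.0044798

0.0044798


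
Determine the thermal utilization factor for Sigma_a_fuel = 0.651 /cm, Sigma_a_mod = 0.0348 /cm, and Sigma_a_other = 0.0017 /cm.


f = Sigma_a_fuel / (Sigma_a_fuel + Sigma_a_mod + Sigma_a_other)
f = 0.651 / (0.651 + 0.0348 + 0.0017)
f = 0.94691

0.94691


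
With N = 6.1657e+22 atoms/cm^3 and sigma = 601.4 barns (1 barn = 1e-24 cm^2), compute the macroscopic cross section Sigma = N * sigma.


Sigma = N * sigma_barns * 1e-24
Sigma = 6.1657e+22 * 601.4 * 1e-24
Sigma = 37.081 /cm

37.081


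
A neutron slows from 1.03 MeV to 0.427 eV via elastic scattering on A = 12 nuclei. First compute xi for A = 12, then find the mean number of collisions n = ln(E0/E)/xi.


xi = 1 + (A-1)^2/(2A)*ln((A-1)/(A+1)) = 0.1577690 (for A = 12)
n = ln(E0/E) / xi
n = ln(1.03e6 / 0.427) / 0.1577690
n = ln(2.412178e+06) / 0.1577690 = 93.149

93.149


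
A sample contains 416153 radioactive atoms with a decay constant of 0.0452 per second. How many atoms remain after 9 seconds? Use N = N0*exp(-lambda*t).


N = N0 * exp(-lambda * t)
N = 416153 * exp(-0.0452 * 9)
N = 277065

277065


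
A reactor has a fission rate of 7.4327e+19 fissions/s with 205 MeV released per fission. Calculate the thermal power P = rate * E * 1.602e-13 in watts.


P = fission_rate * E_MeV * 1.602e-13
P = 7.4327e+19 * 205 * 1.602e-13
P = 2.4410e+09 W

2.4410e+09
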